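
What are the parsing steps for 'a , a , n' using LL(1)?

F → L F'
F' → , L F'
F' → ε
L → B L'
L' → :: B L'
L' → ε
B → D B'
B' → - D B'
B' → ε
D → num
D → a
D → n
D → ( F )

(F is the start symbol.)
LL(1) parsing maintains a stack (initially the start symbol over $) and the input. At each step: if the stack top is a terminal, match it against the current input token; if it is a non-terminal N, replace it with the RHS of M[N, lookahead] (the unique production whose predict set contains the lookahead).

Stack is shown with the top on the left.

Stack         Input        Action
---------------------------------
F $           a , a , n $  output F → L F'
L F' $        a , a , n $  output L → B L'
B L' F' $     a , a , n $  output B → D B'
D B' L' F' $  a , a , n $  output D → a
a B' L' F' $  a , a , n $  match 'a'
B' L' F' $    , a , n $    output B' → ε
L' F' $       , a , n $    output L' → ε
F' $          , a , n $    output F' → , L F'
, L F' $      , a , n $    match ','
L F' $        a , n $      output L → B L'
B L' F' $     a , n $      output B → D B'
D B' L' F' $  a , n $      output D → a
a B' L' F' $  a , n $      match 'a'
B' L' F' $    , n $        output B' → ε
L' F' $       , n $        output L' → ε
F' $          , n $        output F' → , L F'
, L F' $      , n $        match ','
L F' $        n $          output L → B L'
B L' F' $     n $          output B → D B'
D B' L' F' $  n $          output D → n
n B' L' F' $  n $          match 'n'
B' L' F' $    $            output B' → ε
L' F' $       $            output L' → ε
F' $          $            output F' → ε
$             $            accept

The string is accepted.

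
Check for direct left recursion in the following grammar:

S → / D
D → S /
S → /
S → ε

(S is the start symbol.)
S → / D: starts with '/'
D → S /: starts with S
S → /: starts with '/'
S → ε: starts with ε

No direct left recursion found.

Answer: No direct left recursion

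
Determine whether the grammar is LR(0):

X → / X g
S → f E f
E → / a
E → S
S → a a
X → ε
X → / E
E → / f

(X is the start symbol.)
A grammar is LR(0) if no state in the canonical LR(0) collection has:
  - both a shift item (dot before a terminal) and a complete item (shift-reduce conflict), or
  - two or more complete items (reduce-reduce conflict; the accept item [X' → X .] counts as a complete item here).

Augment with X' → X and build the canonical LR(0) collection (I0 = CLOSURE({[X' → . X]}), then GOTO on every symbol after a dot until no new states appear). It has 18 states:
  I0: { [X → . / E], [X → . / X g], [X → .], [X' → . X] }  — shift, reduce
  I1: { [E → . / a], [E → . / f], [E → . S], [S → . a a], [S → . f E f], [X → . / E], [X → . / X g], [X → .], [X → / . E], [X → / . X g] }  — shift, reduce
  I2: { [X' → X .] }  — accept
  I3: { [E → . / a], [E → . / f], [E → . S], [E → / . a], [E → / . f], [S → . a a], [S → . f E f], [X → . / E], [X → . / X g], [X → .], [X → / . E], [X → / . X g] }  — shift, reduce
  I4: { [X → / E .] }  — reduce
  I5: { [E → S .] }  — reduce
  I6: { [X → / X . g] }  — shift
  I7: { [S → a . a] }  — shift
  I8: { [E → . / a], [E → . / f], [E → . S], [S → . a a], [S → . f E f], [S → f . E f] }  — shift
  I9: { [E → / . a], [E → / . f] }  — shift
  I10: { [S → f E . f] }  — shift
  I11: { [S → f E f .] }  — reduce
  I12: { [E → / a .] }  — reduce
  I13: { [E → / f .] }  — reduce
  I14: { [S → a a .] }  — reduce
  I15: { [X → / X g .] }  — reduce
  I16: { [E → / a .], [S → a . a] }  — shift, reduce
  I17: { [E → . / a], [E → . / f], [E → . S], [E → / f .], [S → . a a], [S → . f E f], [S → f . E f] }  — shift, reduce

Conflict in state I0:
  Shift-reduce conflict between [X → .] and [X → . / E]
So the grammar is NOT LR(0).

Answer: No. Shift-reduce conflict between [X → .] and [X → . / E]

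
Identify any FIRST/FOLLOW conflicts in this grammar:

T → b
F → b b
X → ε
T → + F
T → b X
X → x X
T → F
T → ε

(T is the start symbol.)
A FIRST/FOLLOW conflict occurs when a non-terminal N has a nullable alternative N → β (β ⇒* ε) and another alternative N → α with FIRST(α) ∩ FOLLOW(N) ≠ ∅: on such a lookahead the parser cannot decide between expanding α and letting N vanish via β.

Nullable non-terminals: T, X.
FIRST sets used below: FIRST(F) = { 'b' }

T: nullable alternative(s) T → ε; FOLLOW(T) = { $ }
  T → b: FIRST \ {ε} = { 'b' } — disjoint from FOLLOW(T)
  T → + F: FIRST \ {ε} = { '+' } — disjoint from FOLLOW(T)
  T → b X: FIRST \ {ε} = { 'b' } — disjoint from FOLLOW(T)
  T → F: FIRST \ {ε} = { 'b' } — disjoint from FOLLOW(T)
  T → ε: FIRST \ {ε} = { } — this is the only nullable alternative, skip

X: nullable alternative(s) X → ε; FOLLOW(X) = { $ }
  X → ε: FIRST \ {ε} = { } — this is the only nullable alternative, skip
  X → x X: FIRST \ {ε} = { 'x' } — disjoint from FOLLOW(X)

F has no nullable alternative, so no FIRST/FOLLOW check is needed there.

No FIRST/FOLLOW conflicts found.

Answer: No FIRST/FOLLOW conflicts.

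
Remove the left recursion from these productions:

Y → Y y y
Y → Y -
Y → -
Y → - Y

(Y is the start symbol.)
Y → - Y'
Y → - Y Y'
Y' → y y Y'
Y' → - Y'
Y' → ε

Y is directly left-recursive. The standard transformation for
  A → A α₁ | ... | A α_m | β₁ | ... | β_n
is
  A  → β₁ A' | ... | β_n A'
  A' → α₁ A' | ... | α_m A' | ε

Y → - becomes Y → - Y'
Y → - Y becomes Y → - Y Y'
Y → Y y y becomes Y' → y y Y'
Y → Y - becomes Y' → - Y'
Add Y' → ε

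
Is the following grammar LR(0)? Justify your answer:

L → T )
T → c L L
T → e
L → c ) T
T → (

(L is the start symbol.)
Yes, the grammar is LR(0)

Augment with L' → L and build the canonical LR(0) collection (I0 = CLOSURE({[L' → . L]}), then GOTO on every symbol after a dot until no new states appear). It has 12 states:
  I0: { [L → . T )], [L → . c ) T], [L' → . L], [T → . (], [T → . c L L], [T → . e] }  — shift
  I1: { [T → ( .] }  — reduce
  I2: { [L' → L .] }  — accept
  I3: { [L → T . )] }  — shift
  I4: { [L → . T )], [L → . c ) T], [L → c . ) T], [T → . (], [T → . c L L], [T → . e], [T → c . L L] }  — shift
  I5: { [T → e .] }  — reduce
  I6: { [L → c ) . T], [T → . (], [T → . c L L], [T → . e] }  — shift
  I7: { [L → . T )], [L → . c ) T], [T → . (], [T → . c L L], [T → . e], [T → c L . L] }  — shift
  I8: { [T → c L L .] }  — reduce
  I9: { [L → c ) T .] }  — reduce
  I10: { [L → . T )], [L → . c ) T], [T → . (], [T → . c L L], [T → . e], [T → c . L L] }  — shift
  I11: { [L → T ) .] }  — reduce

Every state is either a pure shift/goto state or contains exactly one complete item and nothing to shift — no conflicts. The grammar is LR(0).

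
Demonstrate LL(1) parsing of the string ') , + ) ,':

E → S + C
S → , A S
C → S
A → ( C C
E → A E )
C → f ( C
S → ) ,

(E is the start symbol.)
LL(1) parsing maintains a stack (initially the start symbol over $) and the input. At each step: if the stack top is a terminal, match it against the current input token; if it is a non-terminal N, replace it with the RHS of M[N, lookahead] (the unique production whose predict set contains the lookahead).

Stack is shown with the top on the left.

Stack      Input        Action
------------------------------
E $        ) , + ) , $  output E → S + C
S + C $    ) , + ) , $  output S → ) ,
) , + C $  ) , + ) , $  match ')'
, + C $    , + ) , $    match ','
+ C $      + ) , $      match '+'
C $        ) , $        output C → S
S $        ) , $        output S → ) ,
) , $      ) , $        match ')'
, $        , $          match ','
$          $            accept

The string is accepted.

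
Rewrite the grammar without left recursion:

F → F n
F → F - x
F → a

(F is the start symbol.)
F is directly left-recursive. The standard transformation for
  A → A α₁ | ... | A α_m | β₁ | ... | β_n
is
  A  → β₁ A' | ... | β_n A'
  A' → α₁ A' | ... | α_m A' | ε

F → a becomes F → a F'
F → F n becomes F' → n F'
F → F - x becomes F' → - x F'
Add F' → ε

Resulting grammar:
F → a F'
F' → n F'
F' → - x F'
F' → ε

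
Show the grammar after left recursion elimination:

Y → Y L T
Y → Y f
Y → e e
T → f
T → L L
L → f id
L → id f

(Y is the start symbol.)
Y is directly left-recursive. The standard transformation for
  A → A α₁ | ... | A α_m | β₁ | ... | β_n
is
  A  → β₁ A' | ... | β_n A'
  A' → α₁ A' | ... | α_m A' | ε

Y → e e becomes Y → e e Y'
Y → Y L T becomes Y' → L T Y'
Y → Y f becomes Y' → f Y'
Add Y' → ε

Productions for other non-terminals are unchanged:
  T → f
  T → L L
  L → f id
  L → id f

Resulting grammar:
Y → e e Y'
Y' → L T Y'
Y' → f Y'
Y' → ε
T → f
T → L L
L → f id
L → id f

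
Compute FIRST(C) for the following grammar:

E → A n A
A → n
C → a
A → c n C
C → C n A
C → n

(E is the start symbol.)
To compute FIRST(C), examine every production with C on the left-hand side, reading each right-hand side left to right until a non-nullable symbol is reached.

From C → a:
  - a is a terminal: add 'a' and stop
From C → C n A:
  - C is the symbol being defined: contributes nothing new
    C is not nullable, so stop
From C → n:
  - n is a terminal: add 'n' and stop

Collecting: FIRST(C) = { 'a', 'n' }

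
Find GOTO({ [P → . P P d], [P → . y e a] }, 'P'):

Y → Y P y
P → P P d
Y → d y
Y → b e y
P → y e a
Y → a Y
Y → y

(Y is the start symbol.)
{ [P → . P P d], [P → . y e a], [P → P . P d] }

GOTO(I, 'P') = CLOSURE({ [A → αX.β] : [A → α.Xβ] ∈ I, X = 'P' })

Items with dot before 'P', with the dot advanced:
  [P → . P P d] → [P → P . P d]
Closure of the advanced items:
  [P → P . P d] has the dot before P: add [P → . P P d], [P → . y e a]

GOTO = { [P → . P P d], [P → . y e a], [P → P . P d] }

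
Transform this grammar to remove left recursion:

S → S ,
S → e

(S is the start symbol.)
S → e S'
S' → , S'
S' → ε

S is directly left-recursive. The standard transformation for
  A → A α₁ | ... | A α_m | β₁ | ... | β_n
is
  A  → β₁ A' | ... | β_n A'
  A' → α₁ A' | ... | α_m A' | ε

S → e becomes S → e S'
S → S , becomes S' → , S'
Add S' → ε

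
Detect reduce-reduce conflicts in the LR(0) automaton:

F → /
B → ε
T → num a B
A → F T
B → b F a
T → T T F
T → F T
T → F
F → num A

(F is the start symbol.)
Augment with F' → F and build the canonical LR(0) collection (I0 = CLOSURE({[F' → . F]}), then GOTO on every symbol after a dot until no new states appear). It has 17 states:
  I0: { [F → . /], [F → . num A], [F' → . F] }  — shift
  I1: { [F → / .] }  — reduce
  I2: { [F' → F .] }  — accept
  I3: { [A → . F T], [F → . /], [F → . num A], [F → num . A] }  — shift
  I4: { [F → num A .] }  — reduce
  I5: { [A → F . T], [F → . /], [F → . num A], [T → . F T], [T → . F], [T → . T T F], [T → . num a B] }  — shift
  I6: { [F → . /], [F → . num A], [T → . F T], [T → . F], [T → . T T F], [T → . num a B], [T → F . T], [T → F .] }  — shift, reduce
  I7: { [A → F T .], [F → . /], [F → . num A], [T → . F T], [T → . F], [T → . T T F], [T → . num a B], [T → T . T F] }  — shift, reduce
  I8: { [A → . F T], [F → . /], [F → . num A], [F → num . A], [T → num . a B] }  — shift
  I9: { [B → . b F a], [B → .], [T → num a . B] }  — shift, reduce
  I10: { [T → num a B .] }  — reduce
  I11: { [B → b . F a], [F → . /], [F → . num A] }  — shift
  I12: { [B → b F . a] }  — shift
  I13: { [B → b F a .] }  — reduce
  I14: { [F → . /], [F → . num A], [T → . F T], [T → . F], [T → . T T F], [T → . num a B], [T → T . T F], [T → T T . F] }  — shift
  I15: { [F → . /], [F → . num A], [T → . F T], [T → . F], [T → . T T F], [T → . num a B], [T → F . T], [T → F .], [T → T T F .] }  — shift, 2 reduces
  I16: { [F → . /], [F → . num A], [T → . F T], [T → . F], [T → . T T F], [T → . num a B], [T → F T .], [T → T . T F] }  — shift, reduce

I15 contains complete items [T → F .], [T → T T F .] — reduce-reduce conflict.

Answer: Yes — I15: [T → F .] vs [T → T T F .]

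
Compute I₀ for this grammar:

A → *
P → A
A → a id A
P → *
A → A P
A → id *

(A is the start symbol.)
First, augment the grammar with A' → A
I₀ = CLOSURE({ [A' → . A] }):
  [A' → . A] has the dot before A: add [A → . *], [A → . a id A], [A → . A P], [A → . id *]
No further items can be added.

I₀ = { [A → . *], [A → . A P], [A → . a id A], [A → . id *], [A' → . A] }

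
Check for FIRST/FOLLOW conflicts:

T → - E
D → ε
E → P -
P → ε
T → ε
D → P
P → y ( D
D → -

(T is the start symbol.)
A FIRST/FOLLOW conflict occurs when a non-terminal N has a nullable alternative N → β (β ⇒* ε) and another alternative N → α with FIRST(α) ∩ FOLLOW(N) ≠ ∅: on such a lookahead the parser cannot decide between expanding α and letting N vanish via β.

Nullable non-terminals: D, P, T.
FIRST sets used below: FIRST(P) = { 'y', ε }

D: nullable alternative(s) D → ε, D → P; FOLLOW(D) = { '-' }
  D → ε: FIRST \ {ε} = { } — disjoint from FOLLOW(D)
  D → P: FIRST \ {ε} = { 'y' } — disjoint from FOLLOW(D)
  D → -: FIRST \ {ε} = { '-' } — overlaps FOLLOW(D) on { '-' }: CONFLICT

P: nullable alternative(s) P → ε; FOLLOW(P) = { '-' }
  P → ε: FIRST \ {ε} = { } — this is the only nullable alternative, skip
  P → y ( D: FIRST \ {ε} = { 'y' } — disjoint from FOLLOW(P)

T: nullable alternative(s) T → ε; FOLLOW(T) = { $ }
  T → - E: FIRST \ {ε} = { '-' } — disjoint from FOLLOW(T)
  T → ε: FIRST \ {ε} = { } — this is the only nullable alternative, skip

E has no nullable alternative, so no FIRST/FOLLOW check is needed there.

So the grammar has 1 FIRST/FOLLOW conflict (marked CONFLICT above).

Answer: Yes. D → '-' with FOLLOW(D) on { '-' }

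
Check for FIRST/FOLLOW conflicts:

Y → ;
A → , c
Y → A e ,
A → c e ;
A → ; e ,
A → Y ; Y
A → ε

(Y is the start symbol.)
A FIRST/FOLLOW conflict occurs when a non-terminal N has a nullable alternative N → β (β ⇒* ε) and another alternative N → α with FIRST(α) ∩ FOLLOW(N) ≠ ∅: on such a lookahead the parser cannot decide between expanding α and letting N vanish via β.

Nullable non-terminals: A.
FIRST sets used below: FIRST(Y) = { ',', ';', 'c', 'e' }

A: nullable alternative(s) A → ε; FOLLOW(A) = { 'e' }
  A → , c: FIRST \ {ε} = { ',' } — disjoint from FOLLOW(A)
  A → c e ;: FIRST \ {ε} = { 'c' } — disjoint from FOLLOW(A)
  A → ; e ,: FIRST \ {ε} = { ';' } — disjoint from FOLLOW(A)
  A → Y ; Y: FIRST \ {ε} = { ',', ';', 'c', 'e' } — overlaps FOLLOW(A) on { 'e' }: CONFLICT
  A → ε: FIRST \ {ε} = { } — this is the only nullable alternative, skip

Y has no nullable alternative, so no FIRST/FOLLOW check is needed there.

So the grammar has 1 FIRST/FOLLOW conflict (marked CONFLICT above).

Answer: Yes. A → Y ';' Y with FOLLOW(A) on { 'e' }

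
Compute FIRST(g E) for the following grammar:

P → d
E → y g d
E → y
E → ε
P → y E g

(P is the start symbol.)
To compute FIRST(g E), process the symbols left to right:
Symbol g is a terminal. Add 'g' and stop.
FIRST(g E) = { 'g' }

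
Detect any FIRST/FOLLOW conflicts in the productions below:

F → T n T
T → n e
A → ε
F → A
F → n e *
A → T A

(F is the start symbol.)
A FIRST/FOLLOW conflict occurs when a non-terminal N has a nullable alternative N → β (β ⇒* ε) and another alternative N → α with FIRST(α) ∩ FOLLOW(N) ≠ ∅: on such a lookahead the parser cannot decide between expanding α and letting N vanish via β.

Nullable non-terminals: A, F.
FIRST sets used below: FIRST(T) = { 'n' }, FIRST(A) = { 'n', ε }

A: nullable alternative(s) A → ε; FOLLOW(A) = { $ }
  A → ε: FIRST \ {ε} = { } — this is the only nullable alternative, skip
  A → T A: FIRST \ {ε} = { 'n' } — disjoint from FOLLOW(A)

F: nullable alternative(s) F → A; FOLLOW(F) = { $ }
  F → T n T: FIRST \ {ε} = { 'n' } — disjoint from FOLLOW(F)
  F → A: FIRST \ {ε} = { 'n' } — this is the only nullable alternative, skip
  F → n e *: FIRST \ {ε} = { 'n' } — disjoint from FOLLOW(F)

T has no nullable alternative, so no FIRST/FOLLOW check is needed there.

No FIRST/FOLLOW conflicts found.

Answer: No FIRST/FOLLOW conflicts.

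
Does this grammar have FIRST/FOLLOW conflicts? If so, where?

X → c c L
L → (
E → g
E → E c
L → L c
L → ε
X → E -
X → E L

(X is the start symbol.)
Yes. L → L c with FOLLOW(L) on { 'c' }

A FIRST/FOLLOW conflict occurs when a non-terminal N has a nullable alternative N → β (β ⇒* ε) and another alternative N → α with FIRST(α) ∩ FOLLOW(N) ≠ ∅: on such a lookahead the parser cannot decide between expanding α and letting N vanish via β.

Nullable non-terminals: L.
FIRST sets used below: FIRST(L) = { '(', 'c', ε }

L: nullable alternative(s) L → ε; FOLLOW(L) = { $, 'c' }
  L → (: FIRST \ {ε} = { '(' } — disjoint from FOLLOW(L)
  L → L c: FIRST \ {ε} = { '(', 'c' } — overlaps FOLLOW(L) on { 'c' }: CONFLICT
  L → ε: FIRST \ {ε} = { } — this is the only nullable alternative, skip

E, X have no nullable alternative, so no FIRST/FOLLOW check is needed there.

So the grammar has 1 FIRST/FOLLOW conflict (marked CONFLICT above).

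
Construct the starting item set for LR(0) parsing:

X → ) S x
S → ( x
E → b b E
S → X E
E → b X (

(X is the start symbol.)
{ [X → . ) S x], [X' → . X] }

First, augment the grammar with X' → X
I₀ = CLOSURE({ [X' → . X] }):
  [X' → . X] has the dot before X: add [X → . ) S x]
No further items can be added.

I₀ = { [X → . ) S x], [X' → . X] }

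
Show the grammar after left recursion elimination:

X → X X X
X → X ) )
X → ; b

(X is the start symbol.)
X → ; b X'
X' → X X X'
X' → ) ) X'
X' → ε

X is directly left-recursive. The standard transformation for
  A → A α₁ | ... | A α_m | β₁ | ... | β_n
is
  A  → β₁ A' | ... | β_n A'
  A' → α₁ A' | ... | α_m A' | ε

X → ; b becomes X → ; b X'
X → X X X becomes X' → X X X'
X → X ) ) becomes X' → ) ) X'
Add X' → ε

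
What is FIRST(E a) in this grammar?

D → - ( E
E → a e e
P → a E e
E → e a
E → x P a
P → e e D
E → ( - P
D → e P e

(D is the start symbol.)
{ '(', 'a', 'e', 'x' }

FIRST sets of the non-terminals involved (from the grammar, by fixed-point iteration):
  FIRST(E) = { '(', 'a', 'e', 'x' }

To compute FIRST(E a), process the symbols left to right:
Symbol E is a non-terminal. Add FIRST(E) \ {ε} = { '(', 'a', 'e', 'x' }
E is not nullable (ε ∉ FIRST(E)), so stop here.
FIRST(E a) = { '(', 'a', 'e', 'x' }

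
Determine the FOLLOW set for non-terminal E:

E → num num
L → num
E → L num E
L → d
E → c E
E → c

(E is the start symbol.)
To compute FOLLOW(E), find every occurrence of E on a right-hand side N → α E β: add FIRST(β) \ {ε}, and if β is empty or nullable also add FOLLOW(N). Iterate to a fixed point.

E is the start symbol, so $ ∈ FOLLOW(E).
In E → L num E: E is at the end; this adds FOLLOW(E) to itself — nothing new
In E → c E: E is at the end; this adds FOLLOW(E) to itself — nothing new

Taking the union: FOLLOW(E) = { $ }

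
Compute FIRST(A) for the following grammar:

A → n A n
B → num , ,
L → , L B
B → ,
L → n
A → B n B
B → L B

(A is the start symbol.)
{ ',', 'n', 'num' }

To compute FIRST(A), examine every production with A on the left-hand side, reading each right-hand side left to right until a non-nullable symbol is reached.

FIRST sets of the other non-terminals involved (by the same procedure, iterated to a fixed point):
  FIRST(B) = { ',', 'n', 'num' }

From A → n A n:
  - n is a terminal: add 'n' and stop
From A → B n B:
  - B is a non-terminal: add FIRST(B) \ {ε} = { ',', 'n', 'num' }
    B is not nullable, so stop

Collecting: FIRST(A) = { ',', 'n', 'num' }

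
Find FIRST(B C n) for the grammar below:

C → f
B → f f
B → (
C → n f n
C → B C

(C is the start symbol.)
{ '(', 'f' }

FIRST sets of the non-terminals involved (from the grammar, by fixed-point iteration):
  FIRST(B) = { '(', 'f' }

To compute FIRST(B C n), process the symbols left to right:
Symbol B is a non-terminal. Add FIRST(B) \ {ε} = { '(', 'f' }
B is not nullable (ε ∉ FIRST(B)), so stop here.
FIRST(B C n) = { '(', 'f' }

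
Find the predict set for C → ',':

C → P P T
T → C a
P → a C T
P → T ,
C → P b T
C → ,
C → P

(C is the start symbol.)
{ ',' }

PREDICT(C → ',') = (FIRST(RHS) \ {ε}) ∪ (FOLLOW(C) if ε ∈ FIRST(RHS), i.e. RHS ⇒* ε)
FIRST(',') = { ',' }
ε ∉ FIRST(','), so FOLLOW(C) is not added.
PREDICT(C → ',') = { ',' }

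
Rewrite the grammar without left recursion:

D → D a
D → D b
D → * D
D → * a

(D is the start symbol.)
D is directly left-recursive. The standard transformation for
  A → A α₁ | ... | A α_m | β₁ | ... | β_n
is
  A  → β₁ A' | ... | β_n A'
  A' → α₁ A' | ... | α_m A' | ε

D → * D becomes D → * D D'
D → * a becomes D → * a D'
D → D a becomes D' → a D'
D → D b becomes D' → b D'
Add D' → ε

Resulting grammar:
D → * D D'
D → * a D'
D' → a D'
D' → b D'
D' → ε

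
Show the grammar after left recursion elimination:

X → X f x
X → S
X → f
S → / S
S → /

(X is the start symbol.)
X → S X'
X → f X'
X' → f x X'
X' → ε
S → / S
S → /

X is directly left-recursive. The standard transformation for
  A → A α₁ | ... | A α_m | β₁ | ... | β_n
is
  A  → β₁ A' | ... | β_n A'
  A' → α₁ A' | ... | α_m A' | ε

X → S becomes X → S X'
X → f becomes X → f X'
X → X f x becomes X' → f x X'
Add X' → ε

Productions for other non-terminals are unchanged:
  S → / S
  S → /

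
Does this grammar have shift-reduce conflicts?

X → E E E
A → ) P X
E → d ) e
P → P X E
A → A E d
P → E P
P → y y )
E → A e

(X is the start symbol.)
Yes — I18: [A → ) P X .] vs [A → . ) P X]; I20: [P → E P .] vs [A → . ) P X]

Augment with X' → X and build the canonical LR(0) collection (I0 = CLOSURE({[X' → . X]}), then GOTO on every symbol after a dot until no new states appear). It has 22 states:
  I0: { [A → . ) P X], [A → . A E d], [E → . A e], [E → . d ) e], [X → . E E E], [X' → . X] }  — shift
  I1: { [A → ) . P X], [A → . ) P X], [A → . A E d], [E → . A e], [E → . d ) e], [P → . E P], [P → . P X E], [P → . y y )] }  — shift
  I2: { [A → . ) P X], [A → . A E d], [A → A . E d], [E → . A e], [E → . d ) e], [E → A . e] }  — shift
  I3: { [A → . ) P X], [A → . A E d], [E → . A e], [E → . d ) e], [X → E . E E] }  — shift
  I4: { [X' → X .] }  — accept
  I5: { [E → d . ) e] }  — shift
  I6: { [E → d ) . e] }  — shift
  I7: { [E → d ) e .] }  — reduce
  I8: { [A → . ) P X], [A → . A E d], [E → . A e], [E → . d ) e], [X → E E . E] }  — shift
  I9: { [X → E E E .] }  — reduce
  I10: { [A → A E . d] }  — shift
  I11: { [E → A e .] }  — reduce
  I12: { [A → A E d .] }  — reduce
  I13: { [A → . ) P X], [A → . A E d], [E → . A e], [E → . d ) e], [P → . E P], [P → . P X E], [P → . y y )], [P → E . P] }  — shift
  I14: { [A → ) P . X], [A → . ) P X], [A → . A E d], [E → . A e], [E → . d ) e], [P → P . X E], [X → . E E E] }  — shift
  I15: { [P → y . y )] }  — shift
  I16: { [P → y y . )] }  — shift
  I17: { [P → y y ) .] }  — reduce
  I18: { [A → ) P X .], [A → . ) P X], [A → . A E d], [E → . A e], [E → . d ) e], [P → P X . E] }  — shift, reduce
  I19: { [P → P X E .] }  — reduce
  I20: { [A → . ) P X], [A → . A E d], [E → . A e], [E → . d ) e], [P → E P .], [P → P . X E], [X → . E E E] }  — shift, reduce
  I21: { [A → . ) P X], [A → . A E d], [E → . A e], [E → . d ) e], [P → P X . E] }  — shift

I18 contains reduce item [A → ) P X .] and shift items [A → . ) P X], [E → . d ) e] — shift-reduce conflict.
I20 contains reduce item [P → E P .] and shift items [A → . ) P X], [E → . d ) e] — shift-reduce conflict.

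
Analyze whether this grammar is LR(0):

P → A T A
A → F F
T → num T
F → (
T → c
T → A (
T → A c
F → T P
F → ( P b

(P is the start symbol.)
No. Shift-reduce conflict between [F → ( .] and [F → . (]

Augment with P' → P and build the canonical LR(0) collection (I0 = CLOSURE({[P' → . P]}), then GOTO on every symbol after a dot until no new states appear). It has 20 states:
  I0: { [A → . F F], [F → . ( P b], [F → . (], [F → . T P], [P → . A T A], [P' → . P], [T → . A (], [T → . A c], [T → . c], [T → . num T] }  — shift
  I1: { [A → . F F], [F → ( . P b], [F → ( .], [F → . ( P b], [F → . (], [F → . T P], [P → . A T A], [T → . A (], [T → . A c], [T → . c], [T → . num T] }  — shift, reduce
  I2: { [A → . F F], [F → . ( P b], [F → . (], [F → . T P], [P → A . T A], [T → . A (], [T → . A c], [T → . c], [T → . num T], [T → A . (], [T → A . c] }  — shift
  I3: { [A → . F F], [A → F . F], [F → . ( P b], [F → . (], [F → . T P], [T → . A (], [T → . A c], [T → . c], [T → . num T] }  — shift
  I4: { [P' → P .] }  — accept
  I5: { [A → . F F], [F → . ( P b], [F → . (], [F → . T P], [F → T . P], [P → . A T A], [T → . A (], [T → . A c], [T → . c], [T → . num T] }  — shift
  I6: { [T → c .] }  — reduce
  I7: { [A → . F F], [F → . ( P b], [F → . (], [F → . T P], [T → . A (], [T → . A c], [T → . c], [T → . num T], [T → num . T] }  — shift
  I8: { [T → A . (], [T → A . c] }  — shift
  I9: { [A → . F F], [F → . ( P b], [F → . (], [F → . T P], [F → T . P], [P → . A T A], [T → . A (], [T → . A c], [T → . c], [T → . num T], [T → num T .] }  — shift, reduce
  I10: { [F → T P .] }  — reduce
  I11: { [T → A ( .] }  — reduce
  I12: { [T → A c .] }  — reduce
  I13: { [A → . F F], [A → F . F], [A → F F .], [F → . ( P b], [F → . (], [F → . T P], [T → . A (], [T → . A c], [T → . c], [T → . num T] }  — shift, reduce
  I14: { [A → . F F], [F → ( . P b], [F → ( .], [F → . ( P b], [F → . (], [F → . T P], [P → . A T A], [T → . A (], [T → . A c], [T → . c], [T → . num T], [T → A ( .] }  — shift, 2 reduces
  I15: { [A → . F F], [F → . ( P b], [F → . (], [F → . T P], [F → T . P], [P → . A T A], [P → A T . A], [T → . A (], [T → . A c], [T → . c], [T → . num T] }  — shift
  I16: { [T → A c .], [T → c .] }  — 2 reduces
  I17: { [A → . F F], [F → . ( P b], [F → . (], [F → . T P], [P → A . T A], [P → A T A .], [T → . A (], [T → . A c], [T → . c], [T → . num T], [T → A . (], [T → A . c] }  — shift, reduce
  I18: { [F → ( P . b] }  — shift
  I19: { [F → ( P b .] }  — reduce

Conflict in state I1:
  Shift-reduce conflict between [F → ( .] and [F → . (]
So the grammar is NOT LR(0).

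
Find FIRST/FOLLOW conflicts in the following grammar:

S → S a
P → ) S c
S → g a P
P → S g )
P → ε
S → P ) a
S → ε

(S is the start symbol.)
Yes. S → S a with FOLLOW(S) on { 'a', 'g' }; S → g a P with FOLLOW(S) on { 'g' }; S → P ')' a with FOLLOW(S) on { 'a', 'g' }; P → ')' S c with FOLLOW(P) on { ')' }; P → S g ')' with FOLLOW(P) on { ')', 'a', 'g' }

A FIRST/FOLLOW conflict occurs when a non-terminal N has a nullable alternative N → β (β ⇒* ε) and another alternative N → α with FIRST(α) ∩ FOLLOW(N) ≠ ∅: on such a lookahead the parser cannot decide between expanding α and letting N vanish via β.

Nullable non-terminals: P, S.
FIRST sets used below: FIRST(S) = { ')', 'a', 'g', ε }, FIRST(P) = { ')', 'a', 'g', ε }

P: nullable alternative(s) P → ε; FOLLOW(P) = { $, ')', 'a', 'c', 'g' }
  P → ) S c: FIRST \ {ε} = { ')' } — overlaps FOLLOW(P) on { ')' }: CONFLICT
  P → S g ): FIRST \ {ε} = { ')', 'a', 'g' } — overlaps FOLLOW(P) on { ')', 'a', 'g' }: CONFLICT
  P → ε: FIRST \ {ε} = { } — this is the only nullable alternative, skip

S: nullable alternative(s) S → ε; FOLLOW(S) = { $, 'a', 'c', 'g' }
  S → S a: FIRST \ {ε} = { ')', 'a', 'g' } — overlaps FOLLOW(S) on { 'a', 'g' }: CONFLICT
  S → g a P: FIRST \ {ε} = { 'g' } — overlaps FOLLOW(S) on { 'g' }: CONFLICT
  S → P ) a: FIRST \ {ε} = { ')', 'a', 'g' } — overlaps FOLLOW(S) on { 'a', 'g' }: CONFLICT
  S → ε: FIRST \ {ε} = { } — this is the only nullable alternative, skip

So the grammar has 5 FIRST/FOLLOW conflicts (marked CONFLICT above).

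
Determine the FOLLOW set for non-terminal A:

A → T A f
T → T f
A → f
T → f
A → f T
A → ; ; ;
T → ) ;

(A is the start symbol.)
{ $, 'f' }

To compute FOLLOW(A), find every occurrence of A on a right-hand side N → α A β: add FIRST(β) \ {ε}, and if β is empty or nullable also add FOLLOW(N). Iterate to a fixed point.

A is the start symbol, so $ ∈ FOLLOW(A).
In A → T A f: A is followed by f, add FIRST(f) \ {ε} = { 'f' }

Taking the union: FOLLOW(A) = { $, 'f' }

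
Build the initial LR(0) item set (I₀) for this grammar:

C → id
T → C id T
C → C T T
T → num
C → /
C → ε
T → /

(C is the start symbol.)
First, augment the grammar with C' → C
I₀ = CLOSURE({ [C' → . C] }):
  [C' → . C] has the dot before C: add [C → . id], [C → . C T T], [C → . /], [C → .]
No further items can be added.

I₀ = { [C → . /], [C → . C T T], [C → . id], [C → .], [C' → . C] }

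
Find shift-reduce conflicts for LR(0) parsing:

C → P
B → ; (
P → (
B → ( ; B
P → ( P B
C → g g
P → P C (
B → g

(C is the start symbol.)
Yes — I1: [P → ( .] vs [P → . (]; I3: [C → P .] vs [C → . g g]; I9: [P → ( .] vs [B → ( . ; B]; I12: [B → g .] vs [C → g . g]

Augment with C' → C and build the canonical LR(0) collection (I0 = CLOSURE({[C' → . C]}), then GOTO on every symbol after a dot until no new states appear). It has 18 states:
  I0: { [C → . P], [C → . g g], [C' → . C], [P → . ( P B], [P → . (], [P → . P C (] }  — shift
  I1: { [P → ( . P B], [P → ( .], [P → . ( P B], [P → . (], [P → . P C (] }  — shift, reduce
  I2: { [C' → C .] }  — accept
  I3: { [C → . P], [C → . g g], [C → P .], [P → . ( P B], [P → . (], [P → . P C (], [P → P . C (] }  — shift, reduce
  I4: { [C → g . g] }  — shift
  I5: { [C → g g .] }  — reduce
  I6: { [P → P C . (] }  — shift
  I7: { [P → P C ( .] }  — reduce
  I8: { [B → . ( ; B], [B → . ; (], [B → . g], [C → . P], [C → . g g], [P → ( P . B], [P → . ( P B], [P → . (], [P → . P C (], [P → P . C (] }  — shift
  I9: { [B → ( . ; B], [P → ( . P B], [P → ( .], [P → . ( P B], [P → . (], [P → . P C (] }  — shift, reduce
  I10: { [B → ; . (] }  — shift
  I11: { [P → ( P B .] }  — reduce
  I12: { [B → g .], [C → g . g] }  — shift, reduce
  I13: { [B → ; ( .] }  — reduce
  I14: { [B → ( ; . B], [B → . ( ; B], [B → . ; (], [B → . g] }  — shift
  I15: { [B → ( . ; B] }  — shift
  I16: { [B → ( ; B .] }  — reduce
  I17: { [B → g .] }  — reduce

I1 contains reduce item [P → ( .] and shift items [P → . (], [P → . ( P B] — shift-reduce conflict.
I3 contains reduce item [C → P .] and shift items [C → . g g], [P → . (], [P → . ( P B] — shift-reduce conflict.
I9 contains reduce item [P → ( .] and shift items [B → ( . ; B], [P → . (], [P → . ( P B] — shift-reduce conflict.
I12 contains reduce item [B → g .] and shift item [C → g . g] — shift-reduce conflict.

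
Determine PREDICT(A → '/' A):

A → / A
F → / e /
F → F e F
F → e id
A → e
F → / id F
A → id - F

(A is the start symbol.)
PREDICT(A → '/' A) = (FIRST(RHS) \ {ε}) ∪ (FOLLOW(A) if ε ∈ FIRST(RHS), i.e. RHS ⇒* ε)
FIRST('/' A) = { '/' }
ε ∉ FIRST('/' A), so FOLLOW(A) is not added.
PREDICT(A → '/' A) = { '/' }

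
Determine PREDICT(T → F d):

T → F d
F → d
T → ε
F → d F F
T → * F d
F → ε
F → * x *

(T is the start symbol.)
PREDICT(T → F d) = (FIRST(RHS) \ {ε}) ∪ (FOLLOW(T) if ε ∈ FIRST(RHS), i.e. RHS ⇒* ε)
FIRST(F) = { '*', 'd', ε }
FIRST(F d) = { '*', 'd' }
ε ∉ FIRST(F d), so FOLLOW(T) is not added.
PREDICT(T → F d) = { '*', 'd' }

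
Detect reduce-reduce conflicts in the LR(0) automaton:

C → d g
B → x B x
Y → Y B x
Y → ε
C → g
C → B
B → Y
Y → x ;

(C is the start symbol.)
Yes — I3: [B → Y .] vs [Y → .]

Augment with C' → C and build the canonical LR(0) collection (I0 = CLOSURE({[C' → . C]}), then GOTO on every symbol after a dot until no new states appear). It has 13 states:
  I0: { [B → . Y], [B → . x B x], [C → . B], [C → . d g], [C → . g], [C' → . C], [Y → . Y B x], [Y → . x ;], [Y → .] }  — shift, reduce
  I1: { [C → B .] }  — reduce
  I2: { [C' → C .] }  — accept
  I3: { [B → . Y], [B → . x B x], [B → Y .], [Y → . Y B x], [Y → . x ;], [Y → .], [Y → Y . B x] }  — shift, 2 reduces
  I4: { [C → d . g] }  — shift
  I5: { [C → g .] }  — reduce
  I6: { [B → . Y], [B → . x B x], [B → x . B x], [Y → . Y B x], [Y → . x ;], [Y → .], [Y → x . ;] }  — shift, reduce
  I7: { [Y → x ; .] }  — reduce
  I8: { [B → x B . x] }  — shift
  I9: { [B → x B x .] }  — reduce
  I10: { [C → d g .] }  — reduce
  I11: { [Y → Y B . x] }  — shift
  I12: { [Y → Y B x .] }  — reduce

I3 contains complete items [B → Y .], [Y → .] — reduce-reduce conflict.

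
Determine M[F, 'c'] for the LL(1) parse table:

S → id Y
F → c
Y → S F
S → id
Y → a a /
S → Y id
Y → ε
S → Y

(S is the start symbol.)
F → c

To find M[F, 'c'], we find productions for F where 'c' is in the predict set (PREDICT(N → α) = (FIRST(α) \ {ε}) ∪ (FOLLOW(N) if α ⇒* ε)).

F → c: PREDICT = { 'c' }
  'c' is in predict set, so this production goes in M[F, 'c']

M[F, 'c'] = F → c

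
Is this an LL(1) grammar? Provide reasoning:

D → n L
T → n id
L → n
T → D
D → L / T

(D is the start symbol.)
No. Predict set conflict for D: { 'n' }

A grammar is LL(1) if for each non-terminal N with multiple productions, the predict sets of those productions are pairwise disjoint, where PREDICT(N → α) = (FIRST(α) \ {ε}) ∪ (FOLLOW(N) if α ⇒* ε).

Relevant sets:
  FIRST(L) = { 'n' }
  FIRST(D) = { 'n' }

For D:
  PREDICT(D → n L) = { 'n' }
  PREDICT(D → L '/' T) = { 'n' }
For T:
  PREDICT(T → n id) = { 'n' }
  PREDICT(T → D) = { 'n' }
L has a single production, so nothing to check there.

Conflict found: Predict set conflict for D: { 'n' }
The grammar is NOT LL(1).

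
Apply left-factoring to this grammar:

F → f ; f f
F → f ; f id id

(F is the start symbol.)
Left-factoring transforms A → αβ₁ | αβ₂ into A → αA' and A' → β₁ | β₂
(α is the longest common prefix among the alternatives). Repeat until
no nonterminal has two alternatives with a common prefix.

Round 1: F has alternatives sharing prefix 'f ; f'. Introduce F': F → f ; f F'
  Add: F' → f
  Add: F' → id id

No remaining common prefixes — done.

Resulting grammar:
F → f ; f F'
F' → f
F' → id id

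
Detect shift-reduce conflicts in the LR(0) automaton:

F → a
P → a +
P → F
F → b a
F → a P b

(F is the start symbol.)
A shift-reduce conflict occurs when an LR(0) state has both:
  - a complete (reduce) item [A → α .] (dot at the end), and
  - a shift item [B → β . c γ] (dot before a terminal).

Augment with F' → F and build the canonical LR(0) collection (I0 = CLOSURE({[F' → . F]}), then GOTO on every symbol after a dot until no new states appear). It has 10 states:
  I0: { [F → . a P b], [F → . a], [F → . b a], [F' → . F] }  — shift
  I1: { [F' → F .] }  — accept
  I2: { [F → . a P b], [F → . a], [F → . b a], [F → a . P b], [F → a .], [P → . F], [P → . a +] }  — shift, reduce
  I3: { [F → b . a] }  — shift
  I4: { [F → b a .] }  — reduce
  I5: { [P → F .] }  — reduce
  I6: { [F → a P . b] }  — shift
  I7: { [F → . a P b], [F → . a], [F → . b a], [F → a . P b], [F → a .], [P → . F], [P → . a +], [P → a . +] }  — shift, reduce
  I8: { [P → a + .] }  — reduce
  I9: { [F → a P b .] }  — reduce

I2 contains reduce item [F → a .] and shift items [F → . a], [F → . a P b], [F → . b a], [P → . a +] — shift-reduce conflict.
I7 contains reduce item [F → a .] and shift items [F → . a], [F → . a P b], [F → . b a], [P → . a +], [P → a . +] — shift-reduce conflict.

Answer: Yes — I2: [F → a .] vs [F → . a]; I7: [F → a .] vs [F → . a]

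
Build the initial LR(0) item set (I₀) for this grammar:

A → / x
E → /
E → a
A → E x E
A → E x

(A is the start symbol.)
{ [A → . / x], [A → . E x E], [A → . E x], [A' → . A], [E → . /], [E → . a] }

First, augment the grammar with A' → A
I₀ = CLOSURE({ [A' → . A] }):
  [A' → . A] has the dot before A: add [A → . / x], [A → . E x E], [A → . E x]
  [A → . E x E] has the dot before E: add [E → . /], [E → . a]
No further items can be added.

I₀ = { [A → . / x], [A → . E x E], [A → . E x], [A' → . A], [E → . /], [E → . a] }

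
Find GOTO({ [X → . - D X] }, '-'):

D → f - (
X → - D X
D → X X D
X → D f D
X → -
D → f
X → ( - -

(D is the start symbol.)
{ [D → . X X D], [D → . f - (], [D → . f], [X → - . D X], [X → . ( - -], [X → . - D X], [X → . -], [X → . D f D] }

GOTO(I, '-') = CLOSURE({ [A → αX.β] : [A → α.Xβ] ∈ I, X = '-' })

Items with dot before '-', with the dot advanced:
  [X → . - D X] → [X → - . D X]
Closure of the advanced items:
  [X → - . D X] has the dot before D: add [D → . f - (], [D → . X X D], [D → . f]
  [D → . X X D] has the dot before X: add [X → . - D X], [X → . D f D], [X → . -], [X → . ( - -]

GOTO = { [D → . X X D], [D → . f - (], [D → . f], [X → - . D X], [X → . ( - -], [X → . - D X], [X → . -], [X → . D f D] }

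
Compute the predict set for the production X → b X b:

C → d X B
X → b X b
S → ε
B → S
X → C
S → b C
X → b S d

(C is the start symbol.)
PREDICT(X → b X b) = (FIRST(RHS) \ {ε}) ∪ (FOLLOW(X) if ε ∈ FIRST(RHS), i.e. RHS ⇒* ε)
FIRST(b X b) = { 'b' }
ε ∉ FIRST(b X b), so FOLLOW(X) is not added.
PREDICT(X → b X b) = { 'b' }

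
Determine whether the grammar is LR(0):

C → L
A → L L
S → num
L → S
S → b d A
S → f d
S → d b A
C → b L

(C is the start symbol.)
Yes, the grammar is LR(0)

A grammar is LR(0) if no state in the canonical LR(0) collection has:
  - both a shift item (dot before a terminal) and a complete item (shift-reduce conflict), or
  - two or more complete items (reduce-reduce conflict; the accept item [C' → C .] counts as a complete item here).

Augment with C' → C and build the canonical LR(0) collection (I0 = CLOSURE({[C' → . C]}), then GOTO on every symbol after a dot until no new states appear). It has 19 states:
  I0: { [C → . L], [C → . b L], [C' → . C], [L → . S], [S → . b d A], [S → . d b A], [S → . f d], [S → . num] }  — shift
  I1: { [C' → C .] }  — accept
  I2: { [C → L .] }  — reduce
  I3: { [L → S .] }  — reduce
  I4: { [C → b . L], [L → . S], [S → . b d A], [S → . d b A], [S → . f d], [S → . num], [S → b . d A] }  — shift
  I5: { [S → d . b A] }  — shift
  I6: { [S → f . d] }  — shift
  I7: { [S → num .] }  — reduce
  I8: { [S → f d .] }  — reduce
  I9: { [A → . L L], [L → . S], [S → . b d A], [S → . d b A], [S → . f d], [S → . num], [S → d b . A] }  — shift
  I10: { [S → d b A .] }  — reduce
  I11: { [A → L . L], [L → . S], [S → . b d A], [S → . d b A], [S → . f d], [S → . num] }  — shift
  I12: { [S → b . d A] }  — shift
  I13: { [A → . L L], [L → . S], [S → . b d A], [S → . d b A], [S → . f d], [S → . num], [S → b d . A] }  — shift
  I14: { [S → b d A .] }  — reduce
  I15: { [A → L L .] }  — reduce
  I16: { [C → b L .] }  — reduce
  I17: { [A → . L L], [L → . S], [S → . b d A], [S → . d b A], [S → . f d], [S → . num], [S → b d . A], [S → d . b A] }  — shift
  I18: { [A → . L L], [L → . S], [S → . b d A], [S → . d b A], [S → . f d], [S → . num], [S → b . d A], [S → d b . A] }  — shift

Every state is either a pure shift/goto state or contains exactly one complete item and nothing to shift — no conflicts. The grammar is LR(0).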